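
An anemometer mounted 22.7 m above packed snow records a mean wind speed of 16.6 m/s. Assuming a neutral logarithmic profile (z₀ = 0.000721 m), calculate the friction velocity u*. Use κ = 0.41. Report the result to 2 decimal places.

Log law: V(z) = (u*/κ) · ln(z/z₀) ⇒ u* = κ · V / ln(z/z₀)
u* = 0.41 × 16.6 / ln(22.7/0.000721) = 0.41 × 16.6 / 10.3572
   = 6.8060 / 10.3572 = 0.6571 m/s

u* ≈ 0.66 m/s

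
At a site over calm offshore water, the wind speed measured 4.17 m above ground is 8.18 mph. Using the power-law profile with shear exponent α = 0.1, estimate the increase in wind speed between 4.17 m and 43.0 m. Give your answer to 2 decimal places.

2.15 mph

Power law: V₂ = V₁ · (z₂/z₁)^α = 8.18 × (10.3118)^0.1 = 10.3297 mph
ΔV = 10.3297 − 8.18 = 2.1497 mph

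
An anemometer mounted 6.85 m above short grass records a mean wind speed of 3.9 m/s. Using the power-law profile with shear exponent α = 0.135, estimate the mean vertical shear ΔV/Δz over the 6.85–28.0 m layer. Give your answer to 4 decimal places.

0.0386 m/s/m

Power law: V₂ = V₁ · (z₂/z₁)^α = 3.9 × (4.0876)^0.135 = 4.7164 m/s
ΔV/Δz = (4.7164 − 3.9)/(28.0 − 6.85) = 0.8164/21.1500 = 0.03860 m/s/m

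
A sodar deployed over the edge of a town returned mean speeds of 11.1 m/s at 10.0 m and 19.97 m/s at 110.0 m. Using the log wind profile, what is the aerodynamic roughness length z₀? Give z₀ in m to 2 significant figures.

z₀ ≈ 0.50 m

Log law: V(z) ∝ ln(z/z₀). With r = V₁/V₂ = 11.1/19.97 = 0.55583,
r · ln(z₂/z₀) = ln(z₁/z₀) ⇒ ln z₀ = (ln z₁ − r·ln z₂)/(1 − r)
ln z₀ = (2.30259 − 0.55583×4.70048) / 0.44417 = -0.6982
z₀ = exp(-0.6982) = 0.4975 m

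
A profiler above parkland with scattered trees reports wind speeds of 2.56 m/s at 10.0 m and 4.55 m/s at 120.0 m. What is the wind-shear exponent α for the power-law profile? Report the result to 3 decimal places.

Power law: V₂/V₁ = (z₂/z₁)^α ⇒ α = ln(V₂/V₁) / ln(z₂/z₁)
α = ln(4.55/2.56) / ln(120.0/10.0) = ln(1.7773) / ln(12.0000)
  = 0.57512 / 2.48491 = 0.23145

α ≈ 0.231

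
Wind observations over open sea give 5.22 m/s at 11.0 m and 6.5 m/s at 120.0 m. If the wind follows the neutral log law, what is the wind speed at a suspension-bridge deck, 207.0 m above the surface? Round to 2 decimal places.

Log law: V ∝ ln(z/z₀). From the pair, with r = V₁/V₂ = 0.80308,
ln z₀ = (ln z₁ − r·ln z₂)/(1 − r) = (2.3979 − 0.80308×4.7875)/0.19692 = -7.3472 → z₀ = 0.0006444 m
V₃ = V₁ · ln(z₃/z₀)/ln(z₁/z₀) = 5.22 × 12.6799/9.7451 = 6.7921 m/s

6.79 m/s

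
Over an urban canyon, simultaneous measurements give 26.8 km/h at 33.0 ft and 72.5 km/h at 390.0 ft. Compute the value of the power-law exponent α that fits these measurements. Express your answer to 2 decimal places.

α ≈ 0.40

Power law: V₂/V₁ = (z₂/z₁)^α ⇒ α = ln(V₂/V₁) / ln(z₂/z₁)
α = ln(72.5/26.8) / ln(390.0/33.0) = ln(2.7052) / ln(11.8182)
  = 0.99518 / 2.46964 = 0.40297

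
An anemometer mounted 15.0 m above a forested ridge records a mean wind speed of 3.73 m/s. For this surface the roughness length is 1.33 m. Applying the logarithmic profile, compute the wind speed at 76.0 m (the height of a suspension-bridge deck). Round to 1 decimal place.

Log law: V(z) ∝ ln(z/z₀), so V₂/V₁ = ln(z₂/z₀) / ln(z₁/z₀).
ln(76.0/1.33) = 4.0456, ln(15.0/1.33) = 2.4229
V₂ = 3.73 × 4.0456/2.4229 = 3.73 × 1.6697 = 6.2281 m/s

6.2 m/s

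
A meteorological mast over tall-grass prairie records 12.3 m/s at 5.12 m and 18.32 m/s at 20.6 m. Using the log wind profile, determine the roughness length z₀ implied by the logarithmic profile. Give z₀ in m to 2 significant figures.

Log law: V(z) ∝ ln(z/z₀). With r = V₁/V₂ = 12.3/18.32 = 0.67140,
r · ln(z₂/z₀) = ln(z₁/z₀) ⇒ ln z₀ = (ln z₁ − r·ln z₂)/(1 − r)
ln z₀ = (1.63315 − 0.67140×3.02529) / 0.32860 = -1.2112
z₀ = exp(-1.2112) = 0.2978 m

z₀ ≈ 0.30 m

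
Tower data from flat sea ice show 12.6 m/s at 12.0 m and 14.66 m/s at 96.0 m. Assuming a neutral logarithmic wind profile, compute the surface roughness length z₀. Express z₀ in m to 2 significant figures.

Log law: V(z) ∝ ln(z/z₀). With r = V₁/V₂ = 12.6/14.66 = 0.85948,
r · ln(z₂/z₀) = ln(z₁/z₀) ⇒ ln z₀ = (ln z₁ − r·ln z₂)/(1 − r)
ln z₀ = (2.48491 − 0.85948×4.56435) / 0.14052 = -10.2340
z₀ = exp(-10.2340) = 0.00003593 m

z₀ ≈ 0.000036 m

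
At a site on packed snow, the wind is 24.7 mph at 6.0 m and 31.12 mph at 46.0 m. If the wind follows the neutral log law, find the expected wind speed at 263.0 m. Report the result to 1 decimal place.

36.6 mph

Log law: V ∝ ln(z/z₀). From the pair, with r = V₁/V₂ = 0.79370,
ln z₀ = (ln z₁ − r·ln z₂)/(1 − r) = (1.7918 − 0.79370×3.8286)/0.20630 = -6.0448 → z₀ = 0.002370 m
V₃ = V₁ · ln(z₃/z₀)/ln(z₁/z₀) = 24.7 × 11.6170/7.8366 = 36.6153 mph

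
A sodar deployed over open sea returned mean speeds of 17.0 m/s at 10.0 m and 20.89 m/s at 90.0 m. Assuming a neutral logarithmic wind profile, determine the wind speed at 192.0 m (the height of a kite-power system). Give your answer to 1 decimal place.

22.2 m/s

Log law: V ∝ ln(z/z₀). From the pair, with r = V₁/V₂ = 0.81379,
ln z₀ = (ln z₁ − r·ln z₂)/(1 − r) = (2.3026 − 0.81379×4.4998)/0.18621 = -7.2997 → z₀ = 0.0006758 m
V₃ = V₁ · ln(z₃/z₀)/ln(z₁/z₀) = 17.0 × 12.5572/9.6023 = 22.2314 m/s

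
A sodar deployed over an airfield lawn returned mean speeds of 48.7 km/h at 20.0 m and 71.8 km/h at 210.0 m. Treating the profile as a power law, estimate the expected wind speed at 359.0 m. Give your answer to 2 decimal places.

78.45 km/h

First find α: α = ln(V₂/V₁)/ln(z₂/z₁) = ln(71.8/48.7)/ln(210.0/20.0) = 0.38821/2.35138 = 0.1651
Extrapolate from 210.0 m to 359.0 m: V₃ = 71.8 × (359.0/210.0)^0.1651 = 71.8 × 1.0926 = 78.4461 km/h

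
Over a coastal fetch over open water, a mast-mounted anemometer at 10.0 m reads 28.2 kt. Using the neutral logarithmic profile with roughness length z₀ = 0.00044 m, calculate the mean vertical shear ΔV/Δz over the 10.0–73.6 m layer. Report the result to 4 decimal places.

Log law: V₂ = V₁ · ln(z₂/z₀)/ln(z₁/z₀) = 28.2 × 12.0274/10.0313 = 33.8113 kt
ΔV/Δz = (33.8113 − 28.2)/(73.6 − 10.0) = 5.6113/63.6000 = 0.08823 kt/m

0.0882 kt/m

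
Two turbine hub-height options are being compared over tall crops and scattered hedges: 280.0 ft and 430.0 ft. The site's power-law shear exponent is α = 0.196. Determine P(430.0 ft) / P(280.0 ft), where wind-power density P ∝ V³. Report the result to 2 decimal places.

Speed ratio: V_B/V_A = (z_B/z_A)^α = (430.0/280.0)^0.196 = (1.5357)^0.196 = 1.08772
Power-density ratio: P_B/P_A = (V_B/V_A)³ = (1.08772)³ = 1.28692

1.29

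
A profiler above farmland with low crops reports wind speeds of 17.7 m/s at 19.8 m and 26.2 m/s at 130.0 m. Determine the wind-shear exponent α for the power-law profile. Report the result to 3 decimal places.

Power law: V₂/V₁ = (z₂/z₁)^α ⇒ α = ln(V₂/V₁) / ln(z₂/z₁)
α = ln(26.2/17.7) / ln(130.0/19.8) = ln(1.4802) / ln(6.5657)
  = 0.39219 / 1.88185 = 0.20841

α ≈ 0.208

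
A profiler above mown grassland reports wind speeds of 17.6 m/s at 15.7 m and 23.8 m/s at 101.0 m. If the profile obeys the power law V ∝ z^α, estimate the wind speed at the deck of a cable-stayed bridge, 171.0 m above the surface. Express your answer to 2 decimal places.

25.92 m/s

First find α: α = ln(V₂/V₁)/ln(z₂/z₁) = ln(23.8/17.6)/ln(101.0/15.7) = 0.30179/1.86146 = 0.1621
Extrapolate from 101.0 m to 171.0 m: V₃ = 23.8 × (171.0/101.0)^0.1621 = 23.8 × 1.0891 = 25.9209 m/s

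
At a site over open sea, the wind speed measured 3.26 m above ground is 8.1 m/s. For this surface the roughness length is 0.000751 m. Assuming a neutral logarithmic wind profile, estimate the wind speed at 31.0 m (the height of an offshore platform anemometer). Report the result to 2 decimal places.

Log law: V(z) ∝ ln(z/z₀), so V₂/V₁ = ln(z₂/z₀) / ln(z₁/z₀).
ln(31.0/0.000751) = 10.6281, ln(3.26/0.000751) = 8.3758
V₂ = 8.1 × 10.6281/8.3758 = 8.1 × 1.2689 = 10.2781 m/s

10.28 m/s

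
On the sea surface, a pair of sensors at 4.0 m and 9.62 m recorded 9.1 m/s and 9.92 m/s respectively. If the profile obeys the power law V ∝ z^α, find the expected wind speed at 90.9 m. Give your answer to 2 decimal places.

First find α: α = ln(V₂/V₁)/ln(z₂/z₁) = ln(9.92/9.1)/ln(9.62/4.0) = 0.08628/0.87755 = 0.0983
Extrapolate from 9.62 m to 90.9 m: V₃ = 9.92 × (90.9/9.62)^0.0983 = 9.92 × 1.2471 = 12.3711 m/s

12.37 m/s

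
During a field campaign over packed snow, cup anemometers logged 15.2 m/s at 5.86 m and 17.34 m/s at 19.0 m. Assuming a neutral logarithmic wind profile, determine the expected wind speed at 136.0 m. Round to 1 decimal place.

20.9 m/s

Log law: V ∝ ln(z/z₀). From the pair, with r = V₁/V₂ = 0.87659,
ln z₀ = (ln z₁ − r·ln z₂)/(1 − r) = (1.7681 − 0.87659×2.9444)/0.12341 = -6.5868 → z₀ = 0.001378 m
V₃ = V₁ · ln(z₃/z₀)/ln(z₁/z₀) = 15.2 × 11.4995/8.3550 = 20.9207 m/s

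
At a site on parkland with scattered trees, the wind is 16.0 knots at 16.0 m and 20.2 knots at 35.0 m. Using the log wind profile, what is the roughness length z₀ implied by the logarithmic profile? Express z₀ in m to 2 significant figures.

Log law: V(z) ∝ ln(z/z₀). With r = V₁/V₂ = 16.0/20.2 = 0.79208,
r · ln(z₂/z₀) = ln(z₁/z₀) ⇒ ln z₀ = (ln z₁ − r·ln z₂)/(1 − r)
ln z₀ = (2.77259 − 0.79208×3.55535) / 0.20792 = -0.2094
z₀ = exp(-0.2094) = 0.8111 m

z₀ ≈ 0.81 m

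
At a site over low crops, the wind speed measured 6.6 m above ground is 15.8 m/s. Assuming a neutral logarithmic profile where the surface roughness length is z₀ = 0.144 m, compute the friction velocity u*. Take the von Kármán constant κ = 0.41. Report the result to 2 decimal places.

Log law: V(z) = (u*/κ) · ln(z/z₀) ⇒ u* = κ · V / ln(z/z₀)
u* = 0.41 × 15.8 / ln(6.6/0.144) = 0.41 × 15.8 / 3.8250
   = 6.4780 / 3.8250 = 1.6936 m/s

u* ≈ 1.69 m/s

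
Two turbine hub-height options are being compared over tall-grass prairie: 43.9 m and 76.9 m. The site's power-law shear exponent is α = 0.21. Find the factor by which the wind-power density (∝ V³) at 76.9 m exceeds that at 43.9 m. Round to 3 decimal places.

Speed ratio: V_B/V_A = (z_B/z_A)^α = (76.9/43.9)^0.21 = (1.7517)^0.21 = 1.12493
Power-density ratio: P_B/P_A = (V_B/V_A)³ = (1.12493)³ = 1.42358

1.424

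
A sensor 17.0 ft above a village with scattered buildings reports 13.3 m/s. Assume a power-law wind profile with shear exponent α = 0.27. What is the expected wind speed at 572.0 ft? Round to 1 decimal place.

Power-law profile: V₂ = V₁ · (z₂/z₁)^α
V₂ = 13.3 × (572.0/17.0)^0.27 = 13.3 × (33.6471)^0.27
    = 13.3 × 2.5839 = 34.3659 m/s

34.4 m/s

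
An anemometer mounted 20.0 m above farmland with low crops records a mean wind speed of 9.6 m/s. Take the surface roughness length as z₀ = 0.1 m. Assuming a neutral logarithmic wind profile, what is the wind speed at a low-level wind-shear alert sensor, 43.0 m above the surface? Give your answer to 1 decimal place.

Log law: V(z) ∝ ln(z/z₀), so V₂/V₁ = ln(z₂/z₀) / ln(z₁/z₀).
ln(43.0/0.1) = 6.0638, ln(20.0/0.1) = 5.2983
V₂ = 9.6 × 6.0638/5.2983 = 9.6 × 1.1445 = 10.9869 m/s

11.0 m/s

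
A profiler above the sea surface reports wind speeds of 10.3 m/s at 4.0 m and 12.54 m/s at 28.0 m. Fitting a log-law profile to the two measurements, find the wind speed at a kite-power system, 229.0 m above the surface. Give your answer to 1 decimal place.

15.0 m/s

Log law: V ∝ ln(z/z₀). From the pair, with r = V₁/V₂ = 0.82137,
ln z₀ = (ln z₁ − r·ln z₂)/(1 − r) = (1.3863 − 0.82137×3.3322)/0.17863 = -7.5614 → z₀ = 0.0005201 m
V₃ = V₁ · ln(z₃/z₀)/ln(z₁/z₀) = 10.3 × 12.9951/8.9477 = 14.9591 m/s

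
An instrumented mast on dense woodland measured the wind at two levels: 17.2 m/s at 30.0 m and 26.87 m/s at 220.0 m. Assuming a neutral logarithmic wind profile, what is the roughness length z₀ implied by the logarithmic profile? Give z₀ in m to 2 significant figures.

z₀ ≈ 0.87 m

Log law: V(z) ∝ ln(z/z₀). With r = V₁/V₂ = 17.2/26.87 = 0.64012,
r · ln(z₂/z₀) = ln(z₁/z₀) ⇒ ln z₀ = (ln z₁ − r·ln z₂)/(1 − r)
ln z₀ = (3.40120 − 0.64012×5.39363) / 0.35988 = -0.1427
z₀ = exp(-0.1427) = 0.8670 m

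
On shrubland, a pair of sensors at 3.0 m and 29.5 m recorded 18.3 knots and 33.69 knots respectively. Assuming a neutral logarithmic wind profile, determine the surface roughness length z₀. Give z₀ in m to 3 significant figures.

z₀ ≈ 0.198 m

Log law: V(z) ∝ ln(z/z₀). With r = V₁/V₂ = 18.3/33.69 = 0.54319,
r · ln(z₂/z₀) = ln(z₁/z₀) ⇒ ln z₀ = (ln z₁ − r·ln z₂)/(1 − r)
ln z₀ = (1.09861 − 0.54319×3.38439) / 0.45681 = -1.6194
z₀ = exp(-1.6194) = 0.1980 m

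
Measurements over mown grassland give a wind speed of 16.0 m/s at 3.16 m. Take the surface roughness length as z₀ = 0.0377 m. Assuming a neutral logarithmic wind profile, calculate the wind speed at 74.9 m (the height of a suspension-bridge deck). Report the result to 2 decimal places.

27.44 m/s

Log law: V(z) ∝ ln(z/z₀), so V₂/V₁ = ln(z₂/z₀) / ln(z₁/z₀).
ln(74.9/0.0377) = 7.5942, ln(3.16/0.0377) = 4.4287
V₂ = 16.0 × 7.5942/4.4287 = 16.0 × 1.7148 = 27.4367 m/s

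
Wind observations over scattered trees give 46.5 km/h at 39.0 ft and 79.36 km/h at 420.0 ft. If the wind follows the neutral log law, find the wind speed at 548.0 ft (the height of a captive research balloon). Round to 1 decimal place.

83.0 km/h

Log law: V ∝ ln(z/z₀). From the pair, with r = V₁/V₂ = 0.58594,
ln z₀ = (ln z₁ − r·ln z₂)/(1 − r) = (3.6636 − 0.58594×6.0403)/0.41406 = 0.3003 → z₀ = 1.350 ft
V₃ = V₁ · ln(z₃/z₀)/ln(z₁/z₀) = 46.5 × 6.0060/3.3632 = 83.0380 km/h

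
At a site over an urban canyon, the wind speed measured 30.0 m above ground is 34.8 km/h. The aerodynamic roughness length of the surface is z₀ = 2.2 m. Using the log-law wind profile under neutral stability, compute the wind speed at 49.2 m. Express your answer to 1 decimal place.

Log law: V(z) ∝ ln(z/z₀), so V₂/V₁ = ln(z₂/z₀) / ln(z₁/z₀).
ln(49.2/2.2) = 3.1074, ln(30.0/2.2) = 2.6127
V₂ = 34.8 × 3.1074/2.6127 = 34.8 × 1.1893 = 41.3890 km/h

41.4 km/h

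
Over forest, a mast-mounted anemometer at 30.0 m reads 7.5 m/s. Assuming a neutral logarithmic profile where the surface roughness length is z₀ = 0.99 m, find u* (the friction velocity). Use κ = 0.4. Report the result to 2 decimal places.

u* ≈ 0.88 m/s

Log law: V(z) = (u*/κ) · ln(z/z₀) ⇒ u* = κ · V / ln(z/z₀)
u* = 0.4 × 7.5 / ln(30.0/0.99) = 0.4 × 7.5 / 3.4112
   = 3.0000 / 3.4112 = 0.8794 m/s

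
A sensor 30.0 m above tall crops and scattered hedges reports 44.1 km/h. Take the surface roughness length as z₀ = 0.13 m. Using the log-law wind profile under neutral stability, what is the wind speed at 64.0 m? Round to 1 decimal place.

50.2 km/h

Log law: V(z) ∝ ln(z/z₀), so V₂/V₁ = ln(z₂/z₀) / ln(z₁/z₀).
ln(64.0/0.13) = 6.1991, ln(30.0/0.13) = 5.4414
V₂ = 44.1 × 6.1991/5.4414 = 44.1 × 1.1392 = 50.2407 km/h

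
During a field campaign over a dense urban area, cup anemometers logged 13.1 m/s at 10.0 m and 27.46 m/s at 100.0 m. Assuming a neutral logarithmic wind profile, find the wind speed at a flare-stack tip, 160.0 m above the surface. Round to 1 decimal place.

30.4 m/s

Log law: V ∝ ln(z/z₀). From the pair, with r = V₁/V₂ = 0.47706,
ln z₀ = (ln z₁ − r·ln z₂)/(1 − r) = (2.3026 − 0.47706×4.6052)/0.52294 = 0.2020 → z₀ = 1.224 m
V₃ = V₁ · ln(z₃/z₀)/ln(z₁/z₀) = 13.1 × 4.8731/2.1005 = 30.3912 m/s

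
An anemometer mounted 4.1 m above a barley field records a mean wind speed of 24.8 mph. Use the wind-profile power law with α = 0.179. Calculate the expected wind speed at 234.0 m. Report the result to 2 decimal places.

Power-law profile: V₂ = V₁ · (z₂/z₁)^α
V₂ = 24.8 × (234.0/4.1)^0.179 = 24.8 × (57.0732)^0.179
    = 24.8 × 2.0625 = 51.1509 mph

51.15 mph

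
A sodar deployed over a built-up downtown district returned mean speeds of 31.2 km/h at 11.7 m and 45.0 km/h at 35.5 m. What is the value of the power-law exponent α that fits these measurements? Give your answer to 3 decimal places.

α ≈ 0.330

Power law: V₂/V₁ = (z₂/z₁)^α ⇒ α = ln(V₂/V₁) / ln(z₂/z₁)
α = ln(45.0/31.2) / ln(35.5/11.7) = ln(1.4423) / ln(3.0342)
  = 0.36624 / 1.10994 = 0.32997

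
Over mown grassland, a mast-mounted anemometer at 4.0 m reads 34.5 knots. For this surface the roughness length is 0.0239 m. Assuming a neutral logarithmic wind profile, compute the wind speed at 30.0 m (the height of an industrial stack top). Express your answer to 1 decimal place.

48.1 knots

Log law: V(z) ∝ ln(z/z₀), so V₂/V₁ = ln(z₂/z₀) / ln(z₁/z₀).
ln(30.0/0.0239) = 7.1351, ln(4.0/0.0239) = 5.1202
V₂ = 34.5 × 7.1351/5.1202 = 34.5 × 1.3935 = 48.0765 knots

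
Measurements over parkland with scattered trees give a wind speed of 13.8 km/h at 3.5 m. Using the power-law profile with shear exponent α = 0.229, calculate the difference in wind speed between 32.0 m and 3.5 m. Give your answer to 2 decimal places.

9.11 km/h

Power law: V₂ = V₁ · (z₂/z₁)^α = 13.8 × (9.1429)^0.229 = 22.9069 km/h
ΔV = 22.9069 − 13.8 = 9.1069 km/h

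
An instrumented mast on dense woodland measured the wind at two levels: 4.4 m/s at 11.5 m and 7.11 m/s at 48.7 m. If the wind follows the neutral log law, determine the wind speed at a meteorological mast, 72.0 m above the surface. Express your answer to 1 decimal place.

Log law: V ∝ ln(z/z₀). From the pair, with r = V₁/V₂ = 0.61885,
ln z₀ = (ln z₁ − r·ln z₂)/(1 − r) = (2.4423 − 0.61885×3.8857)/0.38115 = 0.0989 → z₀ = 1.104 m
V₃ = V₁ · ln(z₃/z₀)/ln(z₁/z₀) = 4.4 × 4.1777/2.3434 = 7.8441 m/s

7.8 m/s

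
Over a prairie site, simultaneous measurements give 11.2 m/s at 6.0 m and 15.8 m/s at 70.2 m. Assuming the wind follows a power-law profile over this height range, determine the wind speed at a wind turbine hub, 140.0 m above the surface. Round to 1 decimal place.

17.4 m/s

First find α: α = ln(V₂/V₁)/ln(z₂/z₁) = ln(15.8/11.2)/ln(70.2/6.0) = 0.34410/2.45959 = 0.1399
Extrapolate from 70.2 m to 140.0 m: V₃ = 15.8 × (140.0/70.2)^0.1399 = 15.8 × 1.1014 = 17.4019 m/s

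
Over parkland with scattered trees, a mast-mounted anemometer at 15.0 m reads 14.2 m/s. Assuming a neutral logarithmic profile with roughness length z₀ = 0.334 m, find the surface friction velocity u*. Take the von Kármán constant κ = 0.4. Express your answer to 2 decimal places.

Log law: V(z) = (u*/κ) · ln(z/z₀) ⇒ u* = κ · V / ln(z/z₀)
u* = 0.4 × 14.2 / ln(15.0/0.334) = 0.4 × 14.2 / 3.8047
   = 5.6800 / 3.8047 = 1.4929 m/s

u* ≈ 1.49 m/s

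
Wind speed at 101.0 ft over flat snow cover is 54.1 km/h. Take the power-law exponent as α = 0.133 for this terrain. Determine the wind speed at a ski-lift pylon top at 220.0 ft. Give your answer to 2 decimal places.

Power-law profile: V₂ = V₁ · (z₂/z₁)^α
V₂ = 54.1 × (220.0/101.0)^0.133 = 54.1 × (2.1782)^0.133
    = 54.1 × 1.1091 = 60.0019 km/h

60.00 km/h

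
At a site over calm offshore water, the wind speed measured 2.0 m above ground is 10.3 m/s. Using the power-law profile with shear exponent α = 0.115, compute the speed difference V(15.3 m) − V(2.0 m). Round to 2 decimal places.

Power law: V₂ = V₁ · (z₂/z₁)^α = 10.3 × (7.6500)^0.115 = 13.0154 m/s
ΔV = 13.0154 − 10.3 = 2.7154 m/s

2.72 m/s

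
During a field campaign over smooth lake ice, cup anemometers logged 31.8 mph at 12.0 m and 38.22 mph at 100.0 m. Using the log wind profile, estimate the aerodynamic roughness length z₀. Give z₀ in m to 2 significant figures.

z₀ ≈ 0.00033 m

Log law: V(z) ∝ ln(z/z₀). With r = V₁/V₂ = 31.8/38.22 = 0.83203,
r · ln(z₂/z₀) = ln(z₁/z₀) ⇒ ln z₀ = (ln z₁ − r·ln z₂)/(1 − r)
ln z₀ = (2.48491 − 0.83203×4.60517) / 0.16797 = -8.0173
z₀ = exp(-8.0173) = 0.0003297 m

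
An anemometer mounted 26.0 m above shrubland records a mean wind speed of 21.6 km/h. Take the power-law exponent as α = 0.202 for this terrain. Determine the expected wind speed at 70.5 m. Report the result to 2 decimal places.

Power-law profile: V₂ = V₁ · (z₂/z₁)^α
V₂ = 21.6 × (70.5/26.0)^0.202 = 21.6 × (2.7115)^0.202
    = 21.6 × 1.2232 = 26.4219 km/h

26.42 km/h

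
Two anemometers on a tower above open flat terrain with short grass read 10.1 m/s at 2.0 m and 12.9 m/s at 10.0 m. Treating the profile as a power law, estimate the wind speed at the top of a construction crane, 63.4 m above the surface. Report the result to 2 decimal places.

17.08 m/s

First find α: α = ln(V₂/V₁)/ln(z₂/z₁) = ln(12.9/10.1)/ln(10.0/2.0) = 0.24469/1.60944 = 0.1520
Extrapolate from 10.0 m to 63.4 m: V₃ = 12.9 × (63.4/10.0)^0.1520 = 12.9 × 1.3242 = 17.0819 m/s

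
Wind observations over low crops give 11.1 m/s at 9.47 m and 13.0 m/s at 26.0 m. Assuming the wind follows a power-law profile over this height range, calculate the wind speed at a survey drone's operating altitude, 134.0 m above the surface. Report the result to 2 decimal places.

16.80 m/s

First find α: α = ln(V₂/V₁)/ln(z₂/z₁) = ln(13.0/11.1)/ln(26.0/9.47) = 0.15800/1.00997 = 0.1564
Extrapolate from 26.0 m to 134.0 m: V₃ = 13.0 × (134.0/26.0)^0.1564 = 13.0 × 1.2924 = 16.8017 m/s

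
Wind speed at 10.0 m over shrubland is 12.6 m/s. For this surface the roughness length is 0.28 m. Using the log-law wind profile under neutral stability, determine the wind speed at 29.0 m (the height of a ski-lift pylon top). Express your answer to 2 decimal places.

Log law: V(z) ∝ ln(z/z₀), so V₂/V₁ = ln(z₂/z₀) / ln(z₁/z₀).
ln(29.0/0.28) = 4.6403, ln(10.0/0.28) = 3.5756
V₂ = 12.6 × 4.6403/3.5756 = 12.6 × 1.2978 = 16.3520 m/s

16.35 m/s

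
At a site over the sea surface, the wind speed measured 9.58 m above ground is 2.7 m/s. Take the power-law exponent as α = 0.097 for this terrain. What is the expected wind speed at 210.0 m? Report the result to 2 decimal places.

Power-law profile: V₂ = V₁ · (z₂/z₁)^α
V₂ = 2.7 × (210.0/9.58)^0.097 = 2.7 × (21.9207)^0.097
    = 2.7 × 1.3492 = 3.6427 m/s

3.64 m/s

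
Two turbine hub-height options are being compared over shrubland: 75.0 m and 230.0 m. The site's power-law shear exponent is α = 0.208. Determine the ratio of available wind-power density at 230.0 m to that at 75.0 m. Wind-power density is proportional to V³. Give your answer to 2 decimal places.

Speed ratio: V_B/V_A = (z_B/z_A)^α = (230.0/75.0)^0.208 = (3.0667)^0.208 = 1.26249
Power-density ratio: P_B/P_A = (V_B/V_A)³ = (1.26249)³ = 2.01224

2.01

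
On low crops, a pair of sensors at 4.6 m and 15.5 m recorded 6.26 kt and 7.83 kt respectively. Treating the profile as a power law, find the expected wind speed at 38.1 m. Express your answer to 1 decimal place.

9.2 kt

First find α: α = ln(V₂/V₁)/ln(z₂/z₁) = ln(7.83/6.26)/ln(15.5/4.6) = 0.22378/1.21478 = 0.1842
Extrapolate from 15.5 m to 38.1 m: V₃ = 7.83 × (38.1/15.5)^0.1842 = 7.83 × 1.1802 = 9.2409 kt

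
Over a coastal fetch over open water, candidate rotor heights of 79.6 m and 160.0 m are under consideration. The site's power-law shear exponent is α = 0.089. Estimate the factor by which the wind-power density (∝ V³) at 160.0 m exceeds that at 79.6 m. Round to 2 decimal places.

Speed ratio: V_B/V_A = (z_B/z_A)^α = (160.0/79.6)^0.089 = (2.0101)^0.089 = 1.06411
Power-density ratio: P_B/P_A = (V_B/V_A)³ = (1.06411)³ = 1.20491

1.20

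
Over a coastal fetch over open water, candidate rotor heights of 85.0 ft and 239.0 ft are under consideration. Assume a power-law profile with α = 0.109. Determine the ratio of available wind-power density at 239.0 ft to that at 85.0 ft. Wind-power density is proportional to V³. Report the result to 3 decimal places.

1.402

Speed ratio: V_B/V_A = (z_B/z_A)^α = (239.0/85.0)^0.109 = (2.8118)^0.109 = 1.11928
Power-density ratio: P_B/P_A = (V_B/V_A)³ = (1.11928)³ = 1.40222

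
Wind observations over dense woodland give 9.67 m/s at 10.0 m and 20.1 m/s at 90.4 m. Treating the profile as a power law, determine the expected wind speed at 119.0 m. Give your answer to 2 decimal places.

22.02 m/s

First find α: α = ln(V₂/V₁)/ln(z₂/z₁) = ln(20.1/9.67)/ln(90.4/10.0) = 0.73169/2.20166 = 0.3323
Extrapolate from 90.4 m to 119.0 m: V₃ = 20.1 × (119.0/90.4)^0.3323 = 20.1 × 1.0957 = 22.0227 m/s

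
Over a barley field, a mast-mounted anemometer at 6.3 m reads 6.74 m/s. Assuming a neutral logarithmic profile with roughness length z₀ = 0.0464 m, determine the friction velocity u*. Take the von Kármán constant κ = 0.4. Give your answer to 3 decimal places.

u* ≈ 0.549 m/s

Log law: V(z) = (u*/κ) · ln(z/z₀) ⇒ u* = κ · V / ln(z/z₀)
u* = 0.4 × 6.74 / ln(6.3/0.0464) = 0.4 × 6.74 / 4.9110
   = 2.6960 / 4.9110 = 0.5490 m/s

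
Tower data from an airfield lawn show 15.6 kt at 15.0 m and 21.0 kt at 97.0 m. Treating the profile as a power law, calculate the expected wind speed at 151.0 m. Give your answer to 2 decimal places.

22.53 kt

First find α: α = ln(V₂/V₁)/ln(z₂/z₁) = ln(21.0/15.6)/ln(97.0/15.0) = 0.29725/1.86666 = 0.1592
Extrapolate from 97.0 m to 151.0 m: V₃ = 21.0 × (151.0/97.0)^0.1592 = 21.0 × 1.0730 = 22.5334 kt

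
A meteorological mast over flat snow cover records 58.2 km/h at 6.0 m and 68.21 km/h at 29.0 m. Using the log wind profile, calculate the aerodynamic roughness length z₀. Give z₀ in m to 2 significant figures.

Log law: V(z) ∝ ln(z/z₀). With r = V₁/V₂ = 58.2/68.21 = 0.85325,
r · ln(z₂/z₀) = ln(z₁/z₀) ⇒ ln z₀ = (ln z₁ − r·ln z₂)/(1 − r)
ln z₀ = (1.79176 − 0.85325×3.36730) / 0.14675 = -7.3687
z₀ = exp(-7.3687) = 0.0006307 m

z₀ ≈ 0.00063 m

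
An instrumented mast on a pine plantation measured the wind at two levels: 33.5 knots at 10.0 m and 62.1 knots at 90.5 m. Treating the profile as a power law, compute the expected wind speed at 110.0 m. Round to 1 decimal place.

First find α: α = ln(V₂/V₁)/ln(z₂/z₁) = ln(62.1/33.5)/ln(90.5/10.0) = 0.61720/2.20276 = 0.2802
Extrapolate from 90.5 m to 110.0 m: V₃ = 62.1 × (110.0/90.5)^0.2802 = 62.1 × 1.0562 = 65.5898 knots

65.6 knots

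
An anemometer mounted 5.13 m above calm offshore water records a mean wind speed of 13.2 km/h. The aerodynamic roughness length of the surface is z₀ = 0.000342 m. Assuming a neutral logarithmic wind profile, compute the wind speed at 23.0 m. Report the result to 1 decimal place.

Log law: V(z) ∝ ln(z/z₀), so V₂/V₁ = ln(z₂/z₀) / ln(z₁/z₀).
ln(23.0/0.000342) = 11.1162, ln(5.13/0.000342) = 9.6158
V₂ = 13.2 × 11.1162/9.6158 = 13.2 × 1.1560 = 15.2596 km/h

15.3 km/h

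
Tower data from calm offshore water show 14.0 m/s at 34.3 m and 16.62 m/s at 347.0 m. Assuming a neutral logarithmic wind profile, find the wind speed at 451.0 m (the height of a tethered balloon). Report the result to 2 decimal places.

Log law: V ∝ ln(z/z₀). From the pair, with r = V₁/V₂ = 0.84236,
ln z₀ = (ln z₁ − r·ln z₂)/(1 − r) = (3.5351 − 0.84236×5.8493)/0.15764 = -8.8307 → z₀ = 0.0001462 m
V₃ = V₁ · ln(z₃/z₀)/ln(z₁/z₀) = 14.0 × 14.9422/12.3658 = 16.9168 m/s

16.92 m/s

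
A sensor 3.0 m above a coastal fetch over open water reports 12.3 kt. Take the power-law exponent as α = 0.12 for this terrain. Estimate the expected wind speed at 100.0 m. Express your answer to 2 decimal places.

18.73 kt

Power-law profile: V₂ = V₁ · (z₂/z₁)^α
V₂ = 12.3 × (100.0/3.0)^0.12 = 12.3 × (33.3333)^0.12
    = 12.3 × 1.5232 = 18.7349 kt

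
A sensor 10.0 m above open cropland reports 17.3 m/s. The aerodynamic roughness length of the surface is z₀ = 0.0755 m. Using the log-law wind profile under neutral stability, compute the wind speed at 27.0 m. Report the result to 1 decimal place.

Log law: V(z) ∝ ln(z/z₀), so V₂/V₁ = ln(z₂/z₀) / ln(z₁/z₀).
ln(27.0/0.0755) = 5.8795, ln(10.0/0.0755) = 4.8862
V₂ = 17.3 × 5.8795/4.8862 = 17.3 × 1.2033 = 20.8167 m/s

20.8 m/s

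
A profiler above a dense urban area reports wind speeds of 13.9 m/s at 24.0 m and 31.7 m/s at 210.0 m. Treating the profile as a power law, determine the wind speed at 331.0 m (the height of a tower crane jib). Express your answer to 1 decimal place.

First find α: α = ln(V₂/V₁)/ln(z₂/z₁) = ln(31.7/13.9)/ln(210.0/24.0) = 0.82443/2.16905 = 0.3801
Extrapolate from 210.0 m to 331.0 m: V₃ = 31.7 × (331.0/210.0)^0.3801 = 31.7 × 1.1888 = 37.6849 m/s

37.7 m/s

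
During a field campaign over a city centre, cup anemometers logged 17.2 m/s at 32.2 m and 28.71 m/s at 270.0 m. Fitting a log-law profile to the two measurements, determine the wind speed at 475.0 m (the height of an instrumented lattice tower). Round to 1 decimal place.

31.8 m/s

Log law: V ∝ ln(z/z₀). From the pair, with r = V₁/V₂ = 0.59909,
ln z₀ = (ln z₁ − r·ln z₂)/(1 − r) = (3.4720 − 0.59909×5.5984)/0.40091 = 0.2943 → z₀ = 1.342 m
V₃ = V₁ · ln(z₃/z₀)/ln(z₁/z₀) = 17.2 × 5.8690/3.1777 = 31.7676 m/s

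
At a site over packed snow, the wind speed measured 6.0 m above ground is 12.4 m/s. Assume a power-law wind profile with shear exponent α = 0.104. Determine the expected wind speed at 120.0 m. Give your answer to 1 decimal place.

Power-law profile: V₂ = V₁ · (z₂/z₁)^α
V₂ = 12.4 × (120.0/6.0)^0.104 = 12.4 × (20.0000)^0.104
    = 12.4 × 1.3655 = 16.9328 m/s

16.9 m/s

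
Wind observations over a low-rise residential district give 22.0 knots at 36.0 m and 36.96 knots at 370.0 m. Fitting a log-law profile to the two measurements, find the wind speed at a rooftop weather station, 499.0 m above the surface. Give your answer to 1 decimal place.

38.9 knots

Log law: V ∝ ln(z/z₀). From the pair, with r = V₁/V₂ = 0.59524,
ln z₀ = (ln z₁ − r·ln z₂)/(1 − r) = (3.5835 − 0.59524×5.9135)/0.40476 = 0.1571 → z₀ = 1.170 m
V₃ = V₁ · ln(z₃/z₀)/ln(z₁/z₀) = 22.0 × 6.0555/3.4264 = 38.8804 knots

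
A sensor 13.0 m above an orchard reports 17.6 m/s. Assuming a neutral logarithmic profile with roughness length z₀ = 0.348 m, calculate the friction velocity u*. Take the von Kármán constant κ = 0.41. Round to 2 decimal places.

Log law: V(z) = (u*/κ) · ln(z/z₀) ⇒ u* = κ · V / ln(z/z₀)
u* = 0.41 × 17.6 / ln(13.0/0.348) = 0.41 × 17.6 / 3.6205
   = 7.2160 / 3.6205 = 1.9931 m/s

u* ≈ 1.99 m/s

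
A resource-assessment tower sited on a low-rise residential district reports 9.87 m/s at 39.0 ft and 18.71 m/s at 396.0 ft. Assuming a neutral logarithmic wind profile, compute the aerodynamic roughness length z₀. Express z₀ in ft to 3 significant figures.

Log law: V(z) ∝ ln(z/z₀). With r = V₁/V₂ = 9.87/18.71 = 0.52753,
r · ln(z₂/z₀) = ln(z₁/z₀) ⇒ ln z₀ = (ln z₁ − r·ln z₂)/(1 − r)
ln z₀ = (3.66356 − 0.52753×5.98141) / 0.47247 = 1.0756
z₀ = exp(1.0756) = 2.932 ft

z₀ ≈ 2.93 ft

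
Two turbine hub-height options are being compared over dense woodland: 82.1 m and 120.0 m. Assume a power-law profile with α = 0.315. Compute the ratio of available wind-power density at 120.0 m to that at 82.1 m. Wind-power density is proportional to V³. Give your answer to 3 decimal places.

1.431

Speed ratio: V_B/V_A = (z_B/z_A)^α = (120.0/82.1)^0.315 = (1.4616)^0.315 = 1.12700
Power-density ratio: P_B/P_A = (V_B/V_A)³ = (1.12700)³ = 1.43144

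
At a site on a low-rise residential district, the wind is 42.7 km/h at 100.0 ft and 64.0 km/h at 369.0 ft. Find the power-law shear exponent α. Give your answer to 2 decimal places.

α ≈ 0.31

Power law: V₂/V₁ = (z₂/z₁)^α ⇒ α = ln(V₂/V₁) / ln(z₂/z₁)
α = ln(64.0/42.7) / ln(369.0/100.0) = ln(1.4988) / ln(3.6900)
  = 0.40468 / 1.30563 = 0.30995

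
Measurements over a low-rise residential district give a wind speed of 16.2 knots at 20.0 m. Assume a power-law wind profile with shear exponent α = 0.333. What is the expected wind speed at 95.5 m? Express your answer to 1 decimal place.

27.3 knots

Power-law profile: V₂ = V₁ · (z₂/z₁)^α
V₂ = 16.2 × (95.5/20.0)^0.333 = 16.2 × (4.7750)^0.333
    = 16.2 × 1.6831 = 27.2655 knots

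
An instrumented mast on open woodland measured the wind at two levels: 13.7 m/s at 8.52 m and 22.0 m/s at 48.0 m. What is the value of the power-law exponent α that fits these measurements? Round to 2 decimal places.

Power law: V₂/V₁ = (z₂/z₁)^α ⇒ α = ln(V₂/V₁) / ln(z₂/z₁)
α = ln(22.0/13.7) / ln(48.0/8.52) = ln(1.6058) / ln(5.6338)
  = 0.47365 / 1.72878 = 0.27398

α ≈ 0.27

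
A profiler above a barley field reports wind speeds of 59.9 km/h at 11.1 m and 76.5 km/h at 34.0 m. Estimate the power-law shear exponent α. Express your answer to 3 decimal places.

Power law: V₂/V₁ = (z₂/z₁)^α ⇒ α = ln(V₂/V₁) / ln(z₂/z₁)
α = ln(76.5/59.9) / ln(34.0/11.1) = ln(1.2771) / ln(3.0631)
  = 0.24461 / 1.11942 = 0.21852

α ≈ 0.219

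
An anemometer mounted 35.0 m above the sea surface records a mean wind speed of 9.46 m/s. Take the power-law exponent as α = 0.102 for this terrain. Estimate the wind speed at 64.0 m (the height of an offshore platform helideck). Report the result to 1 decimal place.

10.1 m/s

Power-law profile: V₂ = V₁ · (z₂/z₁)^α
V₂ = 9.46 × (64.0/35.0)^0.102 = 9.46 × (1.8286)^0.102
    = 9.46 × 1.0635 = 10.0607 m/s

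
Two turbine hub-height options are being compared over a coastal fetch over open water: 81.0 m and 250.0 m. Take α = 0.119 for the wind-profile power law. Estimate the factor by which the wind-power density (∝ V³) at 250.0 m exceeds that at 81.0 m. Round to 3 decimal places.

1.495

Speed ratio: V_B/V_A = (z_B/z_A)^α = (250.0/81.0)^0.119 = (3.0864)^0.119 = 1.14352
Power-density ratio: P_B/P_A = (V_B/V_A)³ = (1.14352)³ = 1.49532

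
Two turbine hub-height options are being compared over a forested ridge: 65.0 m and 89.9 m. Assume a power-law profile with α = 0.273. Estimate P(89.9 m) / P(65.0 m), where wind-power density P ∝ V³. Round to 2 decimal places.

Speed ratio: V_B/V_A = (z_B/z_A)^α = (89.9/65.0)^0.273 = (1.3831)^0.273 = 1.09257
Power-density ratio: P_B/P_A = (V_B/V_A)³ = (1.09257)³ = 1.30423

1.30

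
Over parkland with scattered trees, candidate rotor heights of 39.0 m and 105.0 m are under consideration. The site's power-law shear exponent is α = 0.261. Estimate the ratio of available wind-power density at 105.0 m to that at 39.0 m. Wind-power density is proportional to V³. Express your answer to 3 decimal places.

2.172

Speed ratio: V_B/V_A = (z_B/z_A)^α = (105.0/39.0)^0.261 = (2.6923)^0.261 = 1.29498
Power-density ratio: P_B/P_A = (V_B/V_A)³ = (1.29498)³ = 2.17164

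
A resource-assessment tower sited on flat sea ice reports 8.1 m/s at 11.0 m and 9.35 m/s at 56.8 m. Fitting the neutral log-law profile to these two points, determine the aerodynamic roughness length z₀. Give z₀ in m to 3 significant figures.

Log law: V(z) ∝ ln(z/z₀). With r = V₁/V₂ = 8.1/9.35 = 0.86631,
r · ln(z₂/z₀) = ln(z₁/z₀) ⇒ ln z₀ = (ln z₁ − r·ln z₂)/(1 − r)
ln z₀ = (2.39790 − 0.86631×4.03954) / 0.13369 = -8.2399
z₀ = exp(-8.2399) = 0.0002639 m

z₀ ≈ 0.000264 m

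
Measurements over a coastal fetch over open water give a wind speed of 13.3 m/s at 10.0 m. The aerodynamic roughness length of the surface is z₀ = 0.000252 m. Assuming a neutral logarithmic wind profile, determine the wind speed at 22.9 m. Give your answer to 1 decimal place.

14.3 m/s

Log law: V(z) ∝ ln(z/z₀), so V₂/V₁ = ln(z₂/z₀) / ln(z₁/z₀).
ln(22.9/0.000252) = 11.4172, ln(10.0/0.000252) = 10.5887
V₂ = 13.3 × 11.4172/10.5887 = 13.3 × 1.0782 = 14.3407 m/s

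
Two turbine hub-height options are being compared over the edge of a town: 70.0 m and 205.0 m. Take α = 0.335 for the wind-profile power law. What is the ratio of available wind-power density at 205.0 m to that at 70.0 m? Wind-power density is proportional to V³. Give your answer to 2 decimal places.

Speed ratio: V_B/V_A = (z_B/z_A)^α = (205.0/70.0)^0.335 = (2.9286)^0.335 = 1.43328
Power-density ratio: P_B/P_A = (V_B/V_A)³ = (1.43328)³ = 2.94435

2.94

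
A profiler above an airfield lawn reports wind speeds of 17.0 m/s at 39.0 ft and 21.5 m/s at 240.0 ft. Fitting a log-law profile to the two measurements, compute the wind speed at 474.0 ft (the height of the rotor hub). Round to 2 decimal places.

Log law: V ∝ ln(z/z₀). From the pair, with r = V₁/V₂ = 0.79070,
ln z₀ = (ln z₁ − r·ln z₂)/(1 − r) = (3.6636 − 0.79070×5.4806)/0.20930 = -3.2010 → z₀ = 0.04072 ft
V₃ = V₁ · ln(z₃/z₀)/ln(z₁/z₀) = 17.0 × 9.3622/6.8645 = 23.1854 m/s

23.19 m/s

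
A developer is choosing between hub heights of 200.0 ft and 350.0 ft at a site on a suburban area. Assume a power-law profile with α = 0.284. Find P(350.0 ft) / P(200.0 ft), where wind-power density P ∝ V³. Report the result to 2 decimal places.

1.61

Speed ratio: V_B/V_A = (z_B/z_A)^α = (350.0/200.0)^0.284 = (1.7500)^0.284 = 1.17226
Power-density ratio: P_B/P_A = (V_B/V_A)³ = (1.17226)³ = 1.61090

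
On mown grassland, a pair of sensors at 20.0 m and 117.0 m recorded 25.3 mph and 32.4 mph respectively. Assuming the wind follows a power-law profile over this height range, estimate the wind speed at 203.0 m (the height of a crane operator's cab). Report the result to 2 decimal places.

First find α: α = ln(V₂/V₁)/ln(z₂/z₁) = ln(32.4/25.3)/ln(117.0/20.0) = 0.24735/1.76644 = 0.1400
Extrapolate from 117.0 m to 203.0 m: V₃ = 32.4 × (203.0/117.0)^0.1400 = 32.4 × 1.0802 = 34.9990 mph

35.00 mph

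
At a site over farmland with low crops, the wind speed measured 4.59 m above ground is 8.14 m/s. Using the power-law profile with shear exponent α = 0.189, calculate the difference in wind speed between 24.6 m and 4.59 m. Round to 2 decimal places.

3.04 m/s

Power law: V₂ = V₁ · (z₂/z₁)^α = 8.14 × (5.3595)^0.189 = 11.1797 m/s
ΔV = 11.1797 − 8.14 = 3.0397 m/s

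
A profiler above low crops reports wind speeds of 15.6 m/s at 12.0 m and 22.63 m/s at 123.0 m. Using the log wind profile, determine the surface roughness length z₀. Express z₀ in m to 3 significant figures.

Log law: V(z) ∝ ln(z/z₀). With r = V₁/V₂ = 15.6/22.63 = 0.68935,
r · ln(z₂/z₀) = ln(z₁/z₀) ⇒ ln z₀ = (ln z₁ − r·ln z₂)/(1 − r)
ln z₀ = (2.48491 − 0.68935×4.81218) / 0.31065 = -2.6795
z₀ = exp(-2.6795) = 0.06860 m

z₀ ≈ 0.0686 m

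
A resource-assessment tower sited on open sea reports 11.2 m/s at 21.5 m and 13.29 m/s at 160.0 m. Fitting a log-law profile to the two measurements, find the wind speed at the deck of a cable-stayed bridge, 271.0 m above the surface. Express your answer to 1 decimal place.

Log law: V ∝ ln(z/z₀). From the pair, with r = V₁/V₂ = 0.84274,
ln z₀ = (ln z₁ − r·ln z₂)/(1 − r) = (3.0681 − 0.84274×5.0752)/0.15726 = -7.6878 → z₀ = 0.0004584 m
V₃ = V₁ · ln(z₃/z₀)/ln(z₁/z₀) = 11.2 × 13.2899/10.7559 = 13.8387 m/s

13.8 m/s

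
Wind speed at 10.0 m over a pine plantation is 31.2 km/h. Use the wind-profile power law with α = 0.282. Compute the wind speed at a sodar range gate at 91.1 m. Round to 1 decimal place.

Power-law profile: V₂ = V₁ · (z₂/z₁)^α
V₂ = 31.2 × (91.1/10.0)^0.282 = 31.2 × (9.1100)^0.282
    = 31.2 × 1.8646 = 58.1753 km/h

58.2 km/h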